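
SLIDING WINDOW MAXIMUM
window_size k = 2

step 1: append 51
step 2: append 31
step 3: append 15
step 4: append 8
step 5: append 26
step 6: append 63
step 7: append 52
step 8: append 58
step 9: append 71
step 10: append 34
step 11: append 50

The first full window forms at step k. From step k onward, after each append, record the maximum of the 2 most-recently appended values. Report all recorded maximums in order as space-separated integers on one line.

step 1: append 51 -> window=[51] (not full yet)
step 2: append 31 -> window=[51, 31] -> max=51
step 3: append 15 -> window=[31, 15] -> max=31
step 4: append 8 -> window=[15, 8] -> max=15
step 5: append 26 -> window=[8, 26] -> max=26
step 6: append 63 -> window=[26, 63] -> max=63
step 7: append 52 -> window=[63, 52] -> max=63
step 8: append 58 -> window=[52, 58] -> max=58
step 9: append 71 -> window=[58, 71] -> max=71
step 10: append 34 -> window=[71, 34] -> max=71
step 11: append 50 -> window=[34, 50] -> max=50

Answer: 51 31 15 26 63 63 58 71 71 50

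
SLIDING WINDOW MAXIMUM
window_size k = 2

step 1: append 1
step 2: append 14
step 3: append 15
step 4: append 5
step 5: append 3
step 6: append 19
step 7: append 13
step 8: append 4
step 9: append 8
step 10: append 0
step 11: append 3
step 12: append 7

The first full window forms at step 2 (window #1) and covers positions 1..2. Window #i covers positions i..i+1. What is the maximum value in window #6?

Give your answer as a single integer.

step 1: append 1 -> window=[1] (not full yet)
step 2: append 14 -> window=[1, 14] -> max=14
step 3: append 15 -> window=[14, 15] -> max=15
step 4: append 5 -> window=[15, 5] -> max=15
step 5: append 3 -> window=[5, 3] -> max=5
step 6: append 19 -> window=[3, 19] -> max=19
step 7: append 13 -> window=[19, 13] -> max=19
Window #6 max = 19

Answer: 19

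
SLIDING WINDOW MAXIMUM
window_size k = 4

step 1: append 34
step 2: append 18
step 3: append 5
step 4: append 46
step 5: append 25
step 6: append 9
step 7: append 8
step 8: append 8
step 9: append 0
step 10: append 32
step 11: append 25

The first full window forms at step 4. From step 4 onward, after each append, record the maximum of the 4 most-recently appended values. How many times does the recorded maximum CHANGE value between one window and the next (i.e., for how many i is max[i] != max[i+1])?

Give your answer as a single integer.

Answer: 3

Derivation:
step 1: append 34 -> window=[34] (not full yet)
step 2: append 18 -> window=[34, 18] (not full yet)
step 3: append 5 -> window=[34, 18, 5] (not full yet)
step 4: append 46 -> window=[34, 18, 5, 46] -> max=46
step 5: append 25 -> window=[18, 5, 46, 25] -> max=46
step 6: append 9 -> window=[5, 46, 25, 9] -> max=46
step 7: append 8 -> window=[46, 25, 9, 8] -> max=46
step 8: append 8 -> window=[25, 9, 8, 8] -> max=25
step 9: append 0 -> window=[9, 8, 8, 0] -> max=9
step 10: append 32 -> window=[8, 8, 0, 32] -> max=32
step 11: append 25 -> window=[8, 0, 32, 25] -> max=32
Recorded maximums: 46 46 46 46 25 9 32 32
Changes between consecutive maximums: 3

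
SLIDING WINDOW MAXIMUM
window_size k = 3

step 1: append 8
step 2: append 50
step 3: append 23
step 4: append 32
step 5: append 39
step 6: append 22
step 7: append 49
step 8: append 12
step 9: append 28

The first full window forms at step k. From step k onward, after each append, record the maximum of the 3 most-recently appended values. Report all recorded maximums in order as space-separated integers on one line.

step 1: append 8 -> window=[8] (not full yet)
step 2: append 50 -> window=[8, 50] (not full yet)
step 3: append 23 -> window=[8, 50, 23] -> max=50
step 4: append 32 -> window=[50, 23, 32] -> max=50
step 5: append 39 -> window=[23, 32, 39] -> max=39
step 6: append 22 -> window=[32, 39, 22] -> max=39
step 7: append 49 -> window=[39, 22, 49] -> max=49
step 8: append 12 -> window=[22, 49, 12] -> max=49
step 9: append 28 -> window=[49, 12, 28] -> max=49

Answer: 50 50 39 39 49 49 49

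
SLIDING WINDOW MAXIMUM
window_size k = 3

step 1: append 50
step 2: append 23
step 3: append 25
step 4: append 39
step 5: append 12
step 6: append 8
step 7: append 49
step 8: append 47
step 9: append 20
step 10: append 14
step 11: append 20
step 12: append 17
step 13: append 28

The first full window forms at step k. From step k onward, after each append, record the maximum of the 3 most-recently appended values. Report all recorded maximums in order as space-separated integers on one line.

step 1: append 50 -> window=[50] (not full yet)
step 2: append 23 -> window=[50, 23] (not full yet)
step 3: append 25 -> window=[50, 23, 25] -> max=50
step 4: append 39 -> window=[23, 25, 39] -> max=39
step 5: append 12 -> window=[25, 39, 12] -> max=39
step 6: append 8 -> window=[39, 12, 8] -> max=39
step 7: append 49 -> window=[12, 8, 49] -> max=49
step 8: append 47 -> window=[8, 49, 47] -> max=49
step 9: append 20 -> window=[49, 47, 20] -> max=49
step 10: append 14 -> window=[47, 20, 14] -> max=47
step 11: append 20 -> window=[20, 14, 20] -> max=20
step 12: append 17 -> window=[14, 20, 17] -> max=20
step 13: append 28 -> window=[20, 17, 28] -> max=28

Answer: 50 39 39 39 49 49 49 47 20 20 28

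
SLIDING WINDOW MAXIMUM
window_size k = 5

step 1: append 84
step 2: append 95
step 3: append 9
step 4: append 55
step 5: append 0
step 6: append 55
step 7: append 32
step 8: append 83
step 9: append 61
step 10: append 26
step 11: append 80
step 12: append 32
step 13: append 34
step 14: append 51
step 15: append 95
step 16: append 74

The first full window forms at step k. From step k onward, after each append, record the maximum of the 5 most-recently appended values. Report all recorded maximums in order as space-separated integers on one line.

step 1: append 84 -> window=[84] (not full yet)
step 2: append 95 -> window=[84, 95] (not full yet)
step 3: append 9 -> window=[84, 95, 9] (not full yet)
step 4: append 55 -> window=[84, 95, 9, 55] (not full yet)
step 5: append 0 -> window=[84, 95, 9, 55, 0] -> max=95
step 6: append 55 -> window=[95, 9, 55, 0, 55] -> max=95
step 7: append 32 -> window=[9, 55, 0, 55, 32] -> max=55
step 8: append 83 -> window=[55, 0, 55, 32, 83] -> max=83
step 9: append 61 -> window=[0, 55, 32, 83, 61] -> max=83
step 10: append 26 -> window=[55, 32, 83, 61, 26] -> max=83
step 11: append 80 -> window=[32, 83, 61, 26, 80] -> max=83
step 12: append 32 -> window=[83, 61, 26, 80, 32] -> max=83
step 13: append 34 -> window=[61, 26, 80, 32, 34] -> max=80
step 14: append 51 -> window=[26, 80, 32, 34, 51] -> max=80
step 15: append 95 -> window=[80, 32, 34, 51, 95] -> max=95
step 16: append 74 -> window=[32, 34, 51, 95, 74] -> max=95

Answer: 95 95 55 83 83 83 83 83 80 80 95 95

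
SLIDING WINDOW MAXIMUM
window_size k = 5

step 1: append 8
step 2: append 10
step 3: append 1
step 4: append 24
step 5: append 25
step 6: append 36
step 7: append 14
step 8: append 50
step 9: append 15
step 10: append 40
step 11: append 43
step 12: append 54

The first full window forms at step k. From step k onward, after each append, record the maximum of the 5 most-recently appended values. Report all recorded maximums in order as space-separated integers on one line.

step 1: append 8 -> window=[8] (not full yet)
step 2: append 10 -> window=[8, 10] (not full yet)
step 3: append 1 -> window=[8, 10, 1] (not full yet)
step 4: append 24 -> window=[8, 10, 1, 24] (not full yet)
step 5: append 25 -> window=[8, 10, 1, 24, 25] -> max=25
step 6: append 36 -> window=[10, 1, 24, 25, 36] -> max=36
step 7: append 14 -> window=[1, 24, 25, 36, 14] -> max=36
step 8: append 50 -> window=[24, 25, 36, 14, 50] -> max=50
step 9: append 15 -> window=[25, 36, 14, 50, 15] -> max=50
step 10: append 40 -> window=[36, 14, 50, 15, 40] -> max=50
step 11: append 43 -> window=[14, 50, 15, 40, 43] -> max=50
step 12: append 54 -> window=[50, 15, 40, 43, 54] -> max=54

Answer: 25 36 36 50 50 50 50 54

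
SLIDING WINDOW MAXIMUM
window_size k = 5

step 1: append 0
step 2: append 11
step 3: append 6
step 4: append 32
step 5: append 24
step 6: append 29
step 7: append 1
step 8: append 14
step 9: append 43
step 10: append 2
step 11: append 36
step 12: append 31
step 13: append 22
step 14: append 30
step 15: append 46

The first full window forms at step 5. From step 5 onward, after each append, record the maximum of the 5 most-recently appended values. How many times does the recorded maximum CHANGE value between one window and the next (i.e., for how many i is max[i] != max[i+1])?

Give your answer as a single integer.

step 1: append 0 -> window=[0] (not full yet)
step 2: append 11 -> window=[0, 11] (not full yet)
step 3: append 6 -> window=[0, 11, 6] (not full yet)
step 4: append 32 -> window=[0, 11, 6, 32] (not full yet)
step 5: append 24 -> window=[0, 11, 6, 32, 24] -> max=32
step 6: append 29 -> window=[11, 6, 32, 24, 29] -> max=32
step 7: append 1 -> window=[6, 32, 24, 29, 1] -> max=32
step 8: append 14 -> window=[32, 24, 29, 1, 14] -> max=32
step 9: append 43 -> window=[24, 29, 1, 14, 43] -> max=43
step 10: append 2 -> window=[29, 1, 14, 43, 2] -> max=43
step 11: append 36 -> window=[1, 14, 43, 2, 36] -> max=43
step 12: append 31 -> window=[14, 43, 2, 36, 31] -> max=43
step 13: append 22 -> window=[43, 2, 36, 31, 22] -> max=43
step 14: append 30 -> window=[2, 36, 31, 22, 30] -> max=36
step 15: append 46 -> window=[36, 31, 22, 30, 46] -> max=46
Recorded maximums: 32 32 32 32 43 43 43 43 43 36 46
Changes between consecutive maximums: 3

Answer: 3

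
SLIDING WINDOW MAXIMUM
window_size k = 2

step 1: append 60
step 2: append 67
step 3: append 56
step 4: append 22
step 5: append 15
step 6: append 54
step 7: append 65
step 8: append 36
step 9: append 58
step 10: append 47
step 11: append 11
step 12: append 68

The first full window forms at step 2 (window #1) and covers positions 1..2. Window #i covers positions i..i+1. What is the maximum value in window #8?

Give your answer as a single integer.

Answer: 58

Derivation:
step 1: append 60 -> window=[60] (not full yet)
step 2: append 67 -> window=[60, 67] -> max=67
step 3: append 56 -> window=[67, 56] -> max=67
step 4: append 22 -> window=[56, 22] -> max=56
step 5: append 15 -> window=[22, 15] -> max=22
step 6: append 54 -> window=[15, 54] -> max=54
step 7: append 65 -> window=[54, 65] -> max=65
step 8: append 36 -> window=[65, 36] -> max=65
step 9: append 58 -> window=[36, 58] -> max=58
Window #8 max = 58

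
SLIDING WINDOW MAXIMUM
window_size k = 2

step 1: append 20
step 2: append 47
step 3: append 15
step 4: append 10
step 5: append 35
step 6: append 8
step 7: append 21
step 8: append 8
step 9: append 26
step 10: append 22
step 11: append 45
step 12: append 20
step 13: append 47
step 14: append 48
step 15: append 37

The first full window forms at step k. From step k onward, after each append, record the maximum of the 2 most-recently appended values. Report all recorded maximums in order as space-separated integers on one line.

Answer: 47 47 15 35 35 21 21 26 26 45 45 47 48 48

Derivation:
step 1: append 20 -> window=[20] (not full yet)
step 2: append 47 -> window=[20, 47] -> max=47
step 3: append 15 -> window=[47, 15] -> max=47
step 4: append 10 -> window=[15, 10] -> max=15
step 5: append 35 -> window=[10, 35] -> max=35
step 6: append 8 -> window=[35, 8] -> max=35
step 7: append 21 -> window=[8, 21] -> max=21
step 8: append 8 -> window=[21, 8] -> max=21
step 9: append 26 -> window=[8, 26] -> max=26
step 10: append 22 -> window=[26, 22] -> max=26
step 11: append 45 -> window=[22, 45] -> max=45
step 12: append 20 -> window=[45, 20] -> max=45
step 13: append 47 -> window=[20, 47] -> max=47
step 14: append 48 -> window=[47, 48] -> max=48
step 15: append 37 -> window=[48, 37] -> max=48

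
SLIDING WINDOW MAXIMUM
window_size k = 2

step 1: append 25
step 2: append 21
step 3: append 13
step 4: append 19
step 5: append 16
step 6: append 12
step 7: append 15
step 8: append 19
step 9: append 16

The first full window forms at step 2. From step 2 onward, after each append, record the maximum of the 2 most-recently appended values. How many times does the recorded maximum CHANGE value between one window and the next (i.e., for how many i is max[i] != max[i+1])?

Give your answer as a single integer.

Answer: 5

Derivation:
step 1: append 25 -> window=[25] (not full yet)
step 2: append 21 -> window=[25, 21] -> max=25
step 3: append 13 -> window=[21, 13] -> max=21
step 4: append 19 -> window=[13, 19] -> max=19
step 5: append 16 -> window=[19, 16] -> max=19
step 6: append 12 -> window=[16, 12] -> max=16
step 7: append 15 -> window=[12, 15] -> max=15
step 8: append 19 -> window=[15, 19] -> max=19
step 9: append 16 -> window=[19, 16] -> max=19
Recorded maximums: 25 21 19 19 16 15 19 19
Changes between consecutive maximums: 5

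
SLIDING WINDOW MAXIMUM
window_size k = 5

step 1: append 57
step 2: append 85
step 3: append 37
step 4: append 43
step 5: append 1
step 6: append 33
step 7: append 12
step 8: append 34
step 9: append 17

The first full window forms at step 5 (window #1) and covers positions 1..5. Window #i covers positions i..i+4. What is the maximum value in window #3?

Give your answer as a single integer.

step 1: append 57 -> window=[57] (not full yet)
step 2: append 85 -> window=[57, 85] (not full yet)
step 3: append 37 -> window=[57, 85, 37] (not full yet)
step 4: append 43 -> window=[57, 85, 37, 43] (not full yet)
step 5: append 1 -> window=[57, 85, 37, 43, 1] -> max=85
step 6: append 33 -> window=[85, 37, 43, 1, 33] -> max=85
step 7: append 12 -> window=[37, 43, 1, 33, 12] -> max=43
Window #3 max = 43

Answer: 43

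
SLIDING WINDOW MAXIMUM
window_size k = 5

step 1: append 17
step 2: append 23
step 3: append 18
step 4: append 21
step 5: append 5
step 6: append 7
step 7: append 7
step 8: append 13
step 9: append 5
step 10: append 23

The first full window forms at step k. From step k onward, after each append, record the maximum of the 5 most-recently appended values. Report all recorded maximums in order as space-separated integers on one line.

step 1: append 17 -> window=[17] (not full yet)
step 2: append 23 -> window=[17, 23] (not full yet)
step 3: append 18 -> window=[17, 23, 18] (not full yet)
step 4: append 21 -> window=[17, 23, 18, 21] (not full yet)
step 5: append 5 -> window=[17, 23, 18, 21, 5] -> max=23
step 6: append 7 -> window=[23, 18, 21, 5, 7] -> max=23
step 7: append 7 -> window=[18, 21, 5, 7, 7] -> max=21
step 8: append 13 -> window=[21, 5, 7, 7, 13] -> max=21
step 9: append 5 -> window=[5, 7, 7, 13, 5] -> max=13
step 10: append 23 -> window=[7, 7, 13, 5, 23] -> max=23

Answer: 23 23 21 21 13 23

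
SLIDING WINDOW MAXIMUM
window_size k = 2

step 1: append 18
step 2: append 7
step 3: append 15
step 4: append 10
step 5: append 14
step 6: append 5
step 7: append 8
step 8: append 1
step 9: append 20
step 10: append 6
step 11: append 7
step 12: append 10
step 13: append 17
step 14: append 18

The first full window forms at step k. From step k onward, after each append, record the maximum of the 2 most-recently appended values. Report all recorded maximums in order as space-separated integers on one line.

step 1: append 18 -> window=[18] (not full yet)
step 2: append 7 -> window=[18, 7] -> max=18
step 3: append 15 -> window=[7, 15] -> max=15
step 4: append 10 -> window=[15, 10] -> max=15
step 5: append 14 -> window=[10, 14] -> max=14
step 6: append 5 -> window=[14, 5] -> max=14
step 7: append 8 -> window=[5, 8] -> max=8
step 8: append 1 -> window=[8, 1] -> max=8
step 9: append 20 -> window=[1, 20] -> max=20
step 10: append 6 -> window=[20, 6] -> max=20
step 11: append 7 -> window=[6, 7] -> max=7
step 12: append 10 -> window=[7, 10] -> max=10
step 13: append 17 -> window=[10, 17] -> max=17
step 14: append 18 -> window=[17, 18] -> max=18

Answer: 18 15 15 14 14 8 8 20 20 7 10 17 18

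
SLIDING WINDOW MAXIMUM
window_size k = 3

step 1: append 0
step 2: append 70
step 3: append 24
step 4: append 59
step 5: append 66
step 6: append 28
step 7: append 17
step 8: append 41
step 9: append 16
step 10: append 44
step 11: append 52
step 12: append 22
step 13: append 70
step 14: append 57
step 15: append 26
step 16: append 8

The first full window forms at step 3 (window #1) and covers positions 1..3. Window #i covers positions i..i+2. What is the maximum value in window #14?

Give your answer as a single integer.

Answer: 57

Derivation:
step 1: append 0 -> window=[0] (not full yet)
step 2: append 70 -> window=[0, 70] (not full yet)
step 3: append 24 -> window=[0, 70, 24] -> max=70
step 4: append 59 -> window=[70, 24, 59] -> max=70
step 5: append 66 -> window=[24, 59, 66] -> max=66
step 6: append 28 -> window=[59, 66, 28] -> max=66
step 7: append 17 -> window=[66, 28, 17] -> max=66
step 8: append 41 -> window=[28, 17, 41] -> max=41
step 9: append 16 -> window=[17, 41, 16] -> max=41
step 10: append 44 -> window=[41, 16, 44] -> max=44
step 11: append 52 -> window=[16, 44, 52] -> max=52
step 12: append 22 -> window=[44, 52, 22] -> max=52
step 13: append 70 -> window=[52, 22, 70] -> max=70
step 14: append 57 -> window=[22, 70, 57] -> max=70
step 15: append 26 -> window=[70, 57, 26] -> max=70
step 16: append 8 -> window=[57, 26, 8] -> max=57
Window #14 max = 57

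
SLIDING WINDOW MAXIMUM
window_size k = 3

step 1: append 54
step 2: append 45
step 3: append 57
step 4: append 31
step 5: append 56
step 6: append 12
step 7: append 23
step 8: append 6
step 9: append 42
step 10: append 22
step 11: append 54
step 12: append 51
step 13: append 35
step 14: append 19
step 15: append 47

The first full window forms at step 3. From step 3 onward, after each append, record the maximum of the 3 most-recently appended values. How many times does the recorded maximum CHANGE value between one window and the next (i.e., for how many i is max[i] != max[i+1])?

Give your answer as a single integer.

step 1: append 54 -> window=[54] (not full yet)
step 2: append 45 -> window=[54, 45] (not full yet)
step 3: append 57 -> window=[54, 45, 57] -> max=57
step 4: append 31 -> window=[45, 57, 31] -> max=57
step 5: append 56 -> window=[57, 31, 56] -> max=57
step 6: append 12 -> window=[31, 56, 12] -> max=56
step 7: append 23 -> window=[56, 12, 23] -> max=56
step 8: append 6 -> window=[12, 23, 6] -> max=23
step 9: append 42 -> window=[23, 6, 42] -> max=42
step 10: append 22 -> window=[6, 42, 22] -> max=42
step 11: append 54 -> window=[42, 22, 54] -> max=54
step 12: append 51 -> window=[22, 54, 51] -> max=54
step 13: append 35 -> window=[54, 51, 35] -> max=54
step 14: append 19 -> window=[51, 35, 19] -> max=51
step 15: append 47 -> window=[35, 19, 47] -> max=47
Recorded maximums: 57 57 57 56 56 23 42 42 54 54 54 51 47
Changes between consecutive maximums: 6

Answer: 6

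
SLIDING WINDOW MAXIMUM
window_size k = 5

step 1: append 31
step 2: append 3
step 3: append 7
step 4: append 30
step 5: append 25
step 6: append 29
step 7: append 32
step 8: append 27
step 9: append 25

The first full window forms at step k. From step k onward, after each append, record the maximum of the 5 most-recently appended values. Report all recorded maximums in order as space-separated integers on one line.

step 1: append 31 -> window=[31] (not full yet)
step 2: append 3 -> window=[31, 3] (not full yet)
step 3: append 7 -> window=[31, 3, 7] (not full yet)
step 4: append 30 -> window=[31, 3, 7, 30] (not full yet)
step 5: append 25 -> window=[31, 3, 7, 30, 25] -> max=31
step 6: append 29 -> window=[3, 7, 30, 25, 29] -> max=30
step 7: append 32 -> window=[7, 30, 25, 29, 32] -> max=32
step 8: append 27 -> window=[30, 25, 29, 32, 27] -> max=32
step 9: append 25 -> window=[25, 29, 32, 27, 25] -> max=32

Answer: 31 30 32 32 32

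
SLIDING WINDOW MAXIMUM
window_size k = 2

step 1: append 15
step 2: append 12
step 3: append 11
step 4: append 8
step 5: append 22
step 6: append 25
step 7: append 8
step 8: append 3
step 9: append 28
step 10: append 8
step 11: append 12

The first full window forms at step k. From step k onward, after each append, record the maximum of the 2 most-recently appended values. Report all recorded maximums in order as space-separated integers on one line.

Answer: 15 12 11 22 25 25 8 28 28 12

Derivation:
step 1: append 15 -> window=[15] (not full yet)
step 2: append 12 -> window=[15, 12] -> max=15
step 3: append 11 -> window=[12, 11] -> max=12
step 4: append 8 -> window=[11, 8] -> max=11
step 5: append 22 -> window=[8, 22] -> max=22
step 6: append 25 -> window=[22, 25] -> max=25
step 7: append 8 -> window=[25, 8] -> max=25
step 8: append 3 -> window=[8, 3] -> max=8
step 9: append 28 -> window=[3, 28] -> max=28
step 10: append 8 -> window=[28, 8] -> max=28
step 11: append 12 -> window=[8, 12] -> max=12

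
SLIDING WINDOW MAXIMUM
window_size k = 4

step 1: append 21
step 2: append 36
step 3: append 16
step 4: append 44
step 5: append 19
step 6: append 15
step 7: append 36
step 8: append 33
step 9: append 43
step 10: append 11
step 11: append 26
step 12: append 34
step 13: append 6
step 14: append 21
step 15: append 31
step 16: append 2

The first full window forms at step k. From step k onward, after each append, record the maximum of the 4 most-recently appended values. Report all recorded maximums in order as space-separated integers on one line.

Answer: 44 44 44 44 36 43 43 43 43 34 34 34 31

Derivation:
step 1: append 21 -> window=[21] (not full yet)
step 2: append 36 -> window=[21, 36] (not full yet)
step 3: append 16 -> window=[21, 36, 16] (not full yet)
step 4: append 44 -> window=[21, 36, 16, 44] -> max=44
step 5: append 19 -> window=[36, 16, 44, 19] -> max=44
step 6: append 15 -> window=[16, 44, 19, 15] -> max=44
step 7: append 36 -> window=[44, 19, 15, 36] -> max=44
step 8: append 33 -> window=[19, 15, 36, 33] -> max=36
step 9: append 43 -> window=[15, 36, 33, 43] -> max=43
step 10: append 11 -> window=[36, 33, 43, 11] -> max=43
step 11: append 26 -> window=[33, 43, 11, 26] -> max=43
step 12: append 34 -> window=[43, 11, 26, 34] -> max=43
step 13: append 6 -> window=[11, 26, 34, 6] -> max=34
step 14: append 21 -> window=[26, 34, 6, 21] -> max=34
step 15: append 31 -> window=[34, 6, 21, 31] -> max=34
step 16: append 2 -> window=[6, 21, 31, 2] -> max=31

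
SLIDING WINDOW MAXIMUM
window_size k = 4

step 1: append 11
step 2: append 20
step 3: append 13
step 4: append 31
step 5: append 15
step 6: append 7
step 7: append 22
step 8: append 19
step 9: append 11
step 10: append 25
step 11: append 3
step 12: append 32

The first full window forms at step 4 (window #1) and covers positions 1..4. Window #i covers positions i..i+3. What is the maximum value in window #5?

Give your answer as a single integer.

Answer: 22

Derivation:
step 1: append 11 -> window=[11] (not full yet)
step 2: append 20 -> window=[11, 20] (not full yet)
step 3: append 13 -> window=[11, 20, 13] (not full yet)
step 4: append 31 -> window=[11, 20, 13, 31] -> max=31
step 5: append 15 -> window=[20, 13, 31, 15] -> max=31
step 6: append 7 -> window=[13, 31, 15, 7] -> max=31
step 7: append 22 -> window=[31, 15, 7, 22] -> max=31
step 8: append 19 -> window=[15, 7, 22, 19] -> max=22
Window #5 max = 22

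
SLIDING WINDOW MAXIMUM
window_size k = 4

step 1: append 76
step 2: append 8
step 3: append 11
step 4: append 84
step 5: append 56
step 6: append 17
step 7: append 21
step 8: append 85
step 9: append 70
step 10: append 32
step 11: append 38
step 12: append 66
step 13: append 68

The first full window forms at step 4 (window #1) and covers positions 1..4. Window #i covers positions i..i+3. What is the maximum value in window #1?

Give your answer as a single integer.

step 1: append 76 -> window=[76] (not full yet)
step 2: append 8 -> window=[76, 8] (not full yet)
step 3: append 11 -> window=[76, 8, 11] (not full yet)
step 4: append 84 -> window=[76, 8, 11, 84] -> max=84
Window #1 max = 84

Answer: 84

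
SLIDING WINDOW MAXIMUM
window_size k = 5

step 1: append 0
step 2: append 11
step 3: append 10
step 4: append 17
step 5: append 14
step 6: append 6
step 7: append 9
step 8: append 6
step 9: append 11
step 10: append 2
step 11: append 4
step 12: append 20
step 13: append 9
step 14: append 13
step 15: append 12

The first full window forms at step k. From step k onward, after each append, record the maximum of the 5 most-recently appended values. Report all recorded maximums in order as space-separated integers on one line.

step 1: append 0 -> window=[0] (not full yet)
step 2: append 11 -> window=[0, 11] (not full yet)
step 3: append 10 -> window=[0, 11, 10] (not full yet)
step 4: append 17 -> window=[0, 11, 10, 17] (not full yet)
step 5: append 14 -> window=[0, 11, 10, 17, 14] -> max=17
step 6: append 6 -> window=[11, 10, 17, 14, 6] -> max=17
step 7: append 9 -> window=[10, 17, 14, 6, 9] -> max=17
step 8: append 6 -> window=[17, 14, 6, 9, 6] -> max=17
step 9: append 11 -> window=[14, 6, 9, 6, 11] -> max=14
step 10: append 2 -> window=[6, 9, 6, 11, 2] -> max=11
step 11: append 4 -> window=[9, 6, 11, 2, 4] -> max=11
step 12: append 20 -> window=[6, 11, 2, 4, 20] -> max=20
step 13: append 9 -> window=[11, 2, 4, 20, 9] -> max=20
step 14: append 13 -> window=[2, 4, 20, 9, 13] -> max=20
step 15: append 12 -> window=[4, 20, 9, 13, 12] -> max=20

Answer: 17 17 17 17 14 11 11 20 20 20 20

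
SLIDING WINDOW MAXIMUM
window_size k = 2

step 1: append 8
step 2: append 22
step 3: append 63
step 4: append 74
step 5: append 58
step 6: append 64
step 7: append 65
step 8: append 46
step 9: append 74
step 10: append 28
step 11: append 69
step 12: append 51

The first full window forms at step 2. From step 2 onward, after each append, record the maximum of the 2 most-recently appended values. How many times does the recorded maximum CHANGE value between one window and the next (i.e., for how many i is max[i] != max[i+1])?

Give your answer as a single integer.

Answer: 6

Derivation:
step 1: append 8 -> window=[8] (not full yet)
step 2: append 22 -> window=[8, 22] -> max=22
step 3: append 63 -> window=[22, 63] -> max=63
step 4: append 74 -> window=[63, 74] -> max=74
step 5: append 58 -> window=[74, 58] -> max=74
step 6: append 64 -> window=[58, 64] -> max=64
step 7: append 65 -> window=[64, 65] -> max=65
step 8: append 46 -> window=[65, 46] -> max=65
step 9: append 74 -> window=[46, 74] -> max=74
step 10: append 28 -> window=[74, 28] -> max=74
step 11: append 69 -> window=[28, 69] -> max=69
step 12: append 51 -> window=[69, 51] -> max=69
Recorded maximums: 22 63 74 74 64 65 65 74 74 69 69
Changes between consecutive maximums: 6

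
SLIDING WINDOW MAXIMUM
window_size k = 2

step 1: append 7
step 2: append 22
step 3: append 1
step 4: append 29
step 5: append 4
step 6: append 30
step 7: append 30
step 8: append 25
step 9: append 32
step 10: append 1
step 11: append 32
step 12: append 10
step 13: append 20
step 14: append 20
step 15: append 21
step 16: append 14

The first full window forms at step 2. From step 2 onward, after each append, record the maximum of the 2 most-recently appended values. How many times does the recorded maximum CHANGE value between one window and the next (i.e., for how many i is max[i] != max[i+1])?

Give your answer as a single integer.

step 1: append 7 -> window=[7] (not full yet)
step 2: append 22 -> window=[7, 22] -> max=22
step 3: append 1 -> window=[22, 1] -> max=22
step 4: append 29 -> window=[1, 29] -> max=29
step 5: append 4 -> window=[29, 4] -> max=29
step 6: append 30 -> window=[4, 30] -> max=30
step 7: append 30 -> window=[30, 30] -> max=30
step 8: append 25 -> window=[30, 25] -> max=30
step 9: append 32 -> window=[25, 32] -> max=32
step 10: append 1 -> window=[32, 1] -> max=32
step 11: append 32 -> window=[1, 32] -> max=32
step 12: append 10 -> window=[32, 10] -> max=32
step 13: append 20 -> window=[10, 20] -> max=20
step 14: append 20 -> window=[20, 20] -> max=20
step 15: append 21 -> window=[20, 21] -> max=21
step 16: append 14 -> window=[21, 14] -> max=21
Recorded maximums: 22 22 29 29 30 30 30 32 32 32 32 20 20 21 21
Changes between consecutive maximums: 5

Answer: 5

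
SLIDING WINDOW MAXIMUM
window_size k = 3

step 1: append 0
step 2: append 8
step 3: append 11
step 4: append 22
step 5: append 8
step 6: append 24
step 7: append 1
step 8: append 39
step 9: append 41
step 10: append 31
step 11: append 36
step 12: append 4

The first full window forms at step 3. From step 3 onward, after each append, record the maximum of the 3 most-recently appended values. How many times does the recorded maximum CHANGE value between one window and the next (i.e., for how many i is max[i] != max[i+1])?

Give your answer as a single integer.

step 1: append 0 -> window=[0] (not full yet)
step 2: append 8 -> window=[0, 8] (not full yet)
step 3: append 11 -> window=[0, 8, 11] -> max=11
step 4: append 22 -> window=[8, 11, 22] -> max=22
step 5: append 8 -> window=[11, 22, 8] -> max=22
step 6: append 24 -> window=[22, 8, 24] -> max=24
step 7: append 1 -> window=[8, 24, 1] -> max=24
step 8: append 39 -> window=[24, 1, 39] -> max=39
step 9: append 41 -> window=[1, 39, 41] -> max=41
step 10: append 31 -> window=[39, 41, 31] -> max=41
step 11: append 36 -> window=[41, 31, 36] -> max=41
step 12: append 4 -> window=[31, 36, 4] -> max=36
Recorded maximums: 11 22 22 24 24 39 41 41 41 36
Changes between consecutive maximums: 5

Answer: 5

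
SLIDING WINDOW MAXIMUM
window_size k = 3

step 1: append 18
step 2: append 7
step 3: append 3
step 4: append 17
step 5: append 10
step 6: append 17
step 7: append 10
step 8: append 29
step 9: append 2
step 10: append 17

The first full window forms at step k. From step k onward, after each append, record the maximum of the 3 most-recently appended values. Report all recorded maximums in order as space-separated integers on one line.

Answer: 18 17 17 17 17 29 29 29

Derivation:
step 1: append 18 -> window=[18] (not full yet)
step 2: append 7 -> window=[18, 7] (not full yet)
step 3: append 3 -> window=[18, 7, 3] -> max=18
step 4: append 17 -> window=[7, 3, 17] -> max=17
step 5: append 10 -> window=[3, 17, 10] -> max=17
step 6: append 17 -> window=[17, 10, 17] -> max=17
step 7: append 10 -> window=[10, 17, 10] -> max=17
step 8: append 29 -> window=[17, 10, 29] -> max=29
step 9: append 2 -> window=[10, 29, 2] -> max=29
step 10: append 17 -> window=[29, 2, 17] -> max=29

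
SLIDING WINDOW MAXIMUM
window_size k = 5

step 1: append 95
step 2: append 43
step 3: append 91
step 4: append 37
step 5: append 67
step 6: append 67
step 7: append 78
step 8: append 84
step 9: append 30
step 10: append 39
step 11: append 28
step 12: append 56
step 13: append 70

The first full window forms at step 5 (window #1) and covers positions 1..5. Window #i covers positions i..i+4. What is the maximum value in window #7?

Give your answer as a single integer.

Answer: 84

Derivation:
step 1: append 95 -> window=[95] (not full yet)
step 2: append 43 -> window=[95, 43] (not full yet)
step 3: append 91 -> window=[95, 43, 91] (not full yet)
step 4: append 37 -> window=[95, 43, 91, 37] (not full yet)
step 5: append 67 -> window=[95, 43, 91, 37, 67] -> max=95
step 6: append 67 -> window=[43, 91, 37, 67, 67] -> max=91
step 7: append 78 -> window=[91, 37, 67, 67, 78] -> max=91
step 8: append 84 -> window=[37, 67, 67, 78, 84] -> max=84
step 9: append 30 -> window=[67, 67, 78, 84, 30] -> max=84
step 10: append 39 -> window=[67, 78, 84, 30, 39] -> max=84
step 11: append 28 -> window=[78, 84, 30, 39, 28] -> max=84
Window #7 max = 84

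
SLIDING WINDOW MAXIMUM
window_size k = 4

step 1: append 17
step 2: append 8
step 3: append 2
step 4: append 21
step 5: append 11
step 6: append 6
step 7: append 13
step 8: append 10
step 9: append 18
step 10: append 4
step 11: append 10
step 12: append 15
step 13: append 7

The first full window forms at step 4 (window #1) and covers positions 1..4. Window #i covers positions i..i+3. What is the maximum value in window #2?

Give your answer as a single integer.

Answer: 21

Derivation:
step 1: append 17 -> window=[17] (not full yet)
step 2: append 8 -> window=[17, 8] (not full yet)
step 3: append 2 -> window=[17, 8, 2] (not full yet)
step 4: append 21 -> window=[17, 8, 2, 21] -> max=21
step 5: append 11 -> window=[8, 2, 21, 11] -> max=21
Window #2 max = 21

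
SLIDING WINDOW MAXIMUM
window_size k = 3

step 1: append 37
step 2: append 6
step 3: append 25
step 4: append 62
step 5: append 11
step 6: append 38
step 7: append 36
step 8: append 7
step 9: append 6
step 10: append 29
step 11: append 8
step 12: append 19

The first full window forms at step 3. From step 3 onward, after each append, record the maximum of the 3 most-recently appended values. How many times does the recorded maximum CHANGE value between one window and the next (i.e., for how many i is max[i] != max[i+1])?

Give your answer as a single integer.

step 1: append 37 -> window=[37] (not full yet)
step 2: append 6 -> window=[37, 6] (not full yet)
step 3: append 25 -> window=[37, 6, 25] -> max=37
step 4: append 62 -> window=[6, 25, 62] -> max=62
step 5: append 11 -> window=[25, 62, 11] -> max=62
step 6: append 38 -> window=[62, 11, 38] -> max=62
step 7: append 36 -> window=[11, 38, 36] -> max=38
step 8: append 7 -> window=[38, 36, 7] -> max=38
step 9: append 6 -> window=[36, 7, 6] -> max=36
step 10: append 29 -> window=[7, 6, 29] -> max=29
step 11: append 8 -> window=[6, 29, 8] -> max=29
step 12: append 19 -> window=[29, 8, 19] -> max=29
Recorded maximums: 37 62 62 62 38 38 36 29 29 29
Changes between consecutive maximums: 4

Answer: 4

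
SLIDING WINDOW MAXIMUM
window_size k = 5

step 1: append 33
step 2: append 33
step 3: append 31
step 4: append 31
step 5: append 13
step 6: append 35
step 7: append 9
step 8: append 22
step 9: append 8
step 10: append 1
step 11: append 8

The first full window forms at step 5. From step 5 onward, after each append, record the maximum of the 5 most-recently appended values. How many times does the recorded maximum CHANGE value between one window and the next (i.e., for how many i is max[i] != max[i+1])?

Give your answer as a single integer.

step 1: append 33 -> window=[33] (not full yet)
step 2: append 33 -> window=[33, 33] (not full yet)
step 3: append 31 -> window=[33, 33, 31] (not full yet)
step 4: append 31 -> window=[33, 33, 31, 31] (not full yet)
step 5: append 13 -> window=[33, 33, 31, 31, 13] -> max=33
step 6: append 35 -> window=[33, 31, 31, 13, 35] -> max=35
step 7: append 9 -> window=[31, 31, 13, 35, 9] -> max=35
step 8: append 22 -> window=[31, 13, 35, 9, 22] -> max=35
step 9: append 8 -> window=[13, 35, 9, 22, 8] -> max=35
step 10: append 1 -> window=[35, 9, 22, 8, 1] -> max=35
step 11: append 8 -> window=[9, 22, 8, 1, 8] -> max=22
Recorded maximums: 33 35 35 35 35 35 22
Changes between consecutive maximums: 2

Answer: 2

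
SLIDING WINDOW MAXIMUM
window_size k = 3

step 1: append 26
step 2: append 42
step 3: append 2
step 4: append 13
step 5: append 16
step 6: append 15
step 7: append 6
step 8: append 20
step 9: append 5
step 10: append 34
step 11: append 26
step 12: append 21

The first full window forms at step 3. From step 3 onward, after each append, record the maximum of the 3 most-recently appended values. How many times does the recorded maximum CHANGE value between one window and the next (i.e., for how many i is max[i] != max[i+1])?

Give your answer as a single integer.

Answer: 3

Derivation:
step 1: append 26 -> window=[26] (not full yet)
step 2: append 42 -> window=[26, 42] (not full yet)
step 3: append 2 -> window=[26, 42, 2] -> max=42
step 4: append 13 -> window=[42, 2, 13] -> max=42
step 5: append 16 -> window=[2, 13, 16] -> max=16
step 6: append 15 -> window=[13, 16, 15] -> max=16
step 7: append 6 -> window=[16, 15, 6] -> max=16
step 8: append 20 -> window=[15, 6, 20] -> max=20
step 9: append 5 -> window=[6, 20, 5] -> max=20
step 10: append 34 -> window=[20, 5, 34] -> max=34
step 11: append 26 -> window=[5, 34, 26] -> max=34
step 12: append 21 -> window=[34, 26, 21] -> max=34
Recorded maximums: 42 42 16 16 16 20 20 34 34 34
Changes between consecutive maximums: 3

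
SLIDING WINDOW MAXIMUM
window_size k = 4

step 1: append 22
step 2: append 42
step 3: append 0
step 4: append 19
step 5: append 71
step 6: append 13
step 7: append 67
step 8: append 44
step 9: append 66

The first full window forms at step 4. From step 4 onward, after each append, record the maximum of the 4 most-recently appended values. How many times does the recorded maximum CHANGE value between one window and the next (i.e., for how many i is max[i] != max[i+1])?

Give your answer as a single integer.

step 1: append 22 -> window=[22] (not full yet)
step 2: append 42 -> window=[22, 42] (not full yet)
step 3: append 0 -> window=[22, 42, 0] (not full yet)
step 4: append 19 -> window=[22, 42, 0, 19] -> max=42
step 5: append 71 -> window=[42, 0, 19, 71] -> max=71
step 6: append 13 -> window=[0, 19, 71, 13] -> max=71
step 7: append 67 -> window=[19, 71, 13, 67] -> max=71
step 8: append 44 -> window=[71, 13, 67, 44] -> max=71
step 9: append 66 -> window=[13, 67, 44, 66] -> max=67
Recorded maximums: 42 71 71 71 71 67
Changes between consecutive maximums: 2

Answer: 2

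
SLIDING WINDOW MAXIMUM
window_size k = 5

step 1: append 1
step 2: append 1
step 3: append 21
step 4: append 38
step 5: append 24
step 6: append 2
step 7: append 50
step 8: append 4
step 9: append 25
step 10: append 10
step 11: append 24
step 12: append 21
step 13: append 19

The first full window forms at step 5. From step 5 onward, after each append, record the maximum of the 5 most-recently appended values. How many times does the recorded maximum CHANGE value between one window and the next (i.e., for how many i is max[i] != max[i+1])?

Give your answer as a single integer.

step 1: append 1 -> window=[1] (not full yet)
step 2: append 1 -> window=[1, 1] (not full yet)
step 3: append 21 -> window=[1, 1, 21] (not full yet)
step 4: append 38 -> window=[1, 1, 21, 38] (not full yet)
step 5: append 24 -> window=[1, 1, 21, 38, 24] -> max=38
step 6: append 2 -> window=[1, 21, 38, 24, 2] -> max=38
step 7: append 50 -> window=[21, 38, 24, 2, 50] -> max=50
step 8: append 4 -> window=[38, 24, 2, 50, 4] -> max=50
step 9: append 25 -> window=[24, 2, 50, 4, 25] -> max=50
step 10: append 10 -> window=[2, 50, 4, 25, 10] -> max=50
step 11: append 24 -> window=[50, 4, 25, 10, 24] -> max=50
step 12: append 21 -> window=[4, 25, 10, 24, 21] -> max=25
step 13: append 19 -> window=[25, 10, 24, 21, 19] -> max=25
Recorded maximums: 38 38 50 50 50 50 50 25 25
Changes between consecutive maximums: 2

Answer: 2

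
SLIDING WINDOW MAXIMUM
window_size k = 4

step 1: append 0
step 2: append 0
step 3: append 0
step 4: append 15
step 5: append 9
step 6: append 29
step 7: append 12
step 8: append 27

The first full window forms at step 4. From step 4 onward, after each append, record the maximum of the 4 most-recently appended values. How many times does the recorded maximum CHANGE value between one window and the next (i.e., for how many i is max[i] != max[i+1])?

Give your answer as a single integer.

Answer: 1

Derivation:
step 1: append 0 -> window=[0] (not full yet)
step 2: append 0 -> window=[0, 0] (not full yet)
step 3: append 0 -> window=[0, 0, 0] (not full yet)
step 4: append 15 -> window=[0, 0, 0, 15] -> max=15
step 5: append 9 -> window=[0, 0, 15, 9] -> max=15
step 6: append 29 -> window=[0, 15, 9, 29] -> max=29
step 7: append 12 -> window=[15, 9, 29, 12] -> max=29
step 8: append 27 -> window=[9, 29, 12, 27] -> max=29
Recorded maximums: 15 15 29 29 29
Changes between consecutive maximums: 1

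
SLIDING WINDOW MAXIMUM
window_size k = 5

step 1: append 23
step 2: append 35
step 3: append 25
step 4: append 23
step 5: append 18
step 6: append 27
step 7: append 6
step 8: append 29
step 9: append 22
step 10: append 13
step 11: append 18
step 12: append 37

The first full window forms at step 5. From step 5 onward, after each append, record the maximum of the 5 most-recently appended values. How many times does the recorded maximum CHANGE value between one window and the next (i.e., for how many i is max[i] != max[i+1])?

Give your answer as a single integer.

step 1: append 23 -> window=[23] (not full yet)
step 2: append 35 -> window=[23, 35] (not full yet)
step 3: append 25 -> window=[23, 35, 25] (not full yet)
step 4: append 23 -> window=[23, 35, 25, 23] (not full yet)
step 5: append 18 -> window=[23, 35, 25, 23, 18] -> max=35
step 6: append 27 -> window=[35, 25, 23, 18, 27] -> max=35
step 7: append 6 -> window=[25, 23, 18, 27, 6] -> max=27
step 8: append 29 -> window=[23, 18, 27, 6, 29] -> max=29
step 9: append 22 -> window=[18, 27, 6, 29, 22] -> max=29
step 10: append 13 -> window=[27, 6, 29, 22, 13] -> max=29
step 11: append 18 -> window=[6, 29, 22, 13, 18] -> max=29
step 12: append 37 -> window=[29, 22, 13, 18, 37] -> max=37
Recorded maximums: 35 35 27 29 29 29 29 37
Changes between consecutive maximums: 3

Answer: 3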